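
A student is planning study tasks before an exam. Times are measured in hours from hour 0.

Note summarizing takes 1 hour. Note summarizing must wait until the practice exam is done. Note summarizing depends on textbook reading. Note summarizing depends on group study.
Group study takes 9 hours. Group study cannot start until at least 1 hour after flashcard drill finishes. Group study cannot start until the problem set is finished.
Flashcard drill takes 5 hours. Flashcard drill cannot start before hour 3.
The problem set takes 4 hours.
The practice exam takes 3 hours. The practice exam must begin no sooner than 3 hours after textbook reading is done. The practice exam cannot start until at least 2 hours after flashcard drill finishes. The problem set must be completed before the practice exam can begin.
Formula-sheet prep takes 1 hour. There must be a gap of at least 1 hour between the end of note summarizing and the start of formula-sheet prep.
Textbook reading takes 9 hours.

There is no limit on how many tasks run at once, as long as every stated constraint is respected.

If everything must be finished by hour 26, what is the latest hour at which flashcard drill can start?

8

Nothing follows formula-sheet prep; the deadline of hour 26 is its only limit. It must start by 26 − 1 = hour 25.
Note summarizing must finish before formula-sheet prep (must start by hour 25, minus 1-hour gap → hour 24). With a 1-hour duration, note summarizing must start by 24 − 1 = hour 23.
The practice exam has to be done before note summarizing (must start by hour 23). That means finishing by hour 23, i.e. starting by 23 − 3 = hour 20.
Group study must finish before note summarizing (must start by hour 23). With a 9-hour duration, group study must start by 23 − 9 = hour 14.
Flashcard drill must finish in time for the practice exam (must start by hour 20, minus 2-hour gap → hour 18); group study (must start by hour 14, minus 1-hour gap → hour 13). The tightest is hour 13, so flashcard drill must start by 13 − 5 = hour 8.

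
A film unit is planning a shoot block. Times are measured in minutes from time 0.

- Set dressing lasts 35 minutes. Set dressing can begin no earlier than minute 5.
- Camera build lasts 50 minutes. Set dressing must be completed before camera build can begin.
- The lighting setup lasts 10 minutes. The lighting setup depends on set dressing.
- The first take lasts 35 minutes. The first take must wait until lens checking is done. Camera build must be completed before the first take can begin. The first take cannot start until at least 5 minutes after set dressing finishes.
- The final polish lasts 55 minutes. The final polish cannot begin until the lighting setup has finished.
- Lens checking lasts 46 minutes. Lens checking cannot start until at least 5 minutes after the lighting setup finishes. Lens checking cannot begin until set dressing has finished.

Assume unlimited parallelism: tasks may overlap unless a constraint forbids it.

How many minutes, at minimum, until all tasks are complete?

136

After its own release at minute 5, set dressing can start at minute 5 and finishes at minute 40.
Camera build waits on set dressing (finishes minute 40), so it starts at minute 40 and finishes at 40 + 50 = minute 90.
After set dressing (finishes minute 40), the lighting setup can start at minute 40 and finishes at minute 50.
The final polish waits on the lighting setup (finishes minute 50), so it starts at minute 50 and finishes at 50 + 55 = minute 105.
Lens checking needs all of the lighting setup (finishes minute 50, plus 5-minute gap → minute 55); set dressing (finishes minute 40). That puts its earliest start at minute 55; it finishes at 55 + 46 = minute 101.
The first take cannot start until lens checking (finishes minute 101); camera build (finishes minute 90); set dressing (finishes minute 40, plus 5-minute gap → minute 45). The controlling bound is minute 101, so the first take finishes at 101 + 35 = minute 136.
All tasks are finished once the last one completes. Finish times: Set dressing at 40, The lighting setup at 50, Camera build at 90, Lens checking at 101, The final polish at 105, The first take at 136. The latest is minute 136.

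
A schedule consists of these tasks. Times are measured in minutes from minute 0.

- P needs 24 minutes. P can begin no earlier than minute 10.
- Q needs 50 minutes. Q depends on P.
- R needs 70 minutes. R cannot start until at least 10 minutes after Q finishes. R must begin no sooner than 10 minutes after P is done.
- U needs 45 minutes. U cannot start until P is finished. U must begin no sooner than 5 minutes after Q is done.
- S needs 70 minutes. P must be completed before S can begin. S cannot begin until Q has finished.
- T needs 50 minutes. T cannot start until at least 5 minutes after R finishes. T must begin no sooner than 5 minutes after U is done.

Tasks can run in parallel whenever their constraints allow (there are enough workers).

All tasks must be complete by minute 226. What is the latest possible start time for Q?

41

T has no dependents, so it just needs to finish by minute 226. Starting by 226 − 50 = minute 176 achieves that.
Since T (must start by minute 176, minus 5-minute gap → minute 171) depends on it, R must finish by minute 171. Backing off its 70-minute duration gives a latest start of minute 101.
To finish by minute 226, S (duration 70) must start no later than minute 156.
U has to be done before T (must start by minute 176, minus 5-minute gap → minute 171). That means finishing by minute 171, i.e. starting by 171 − 45 = minute 126.
Q must finish in time for R (must start by minute 101, minus 10-minute gap → minute 91); S (must start by minute 156); U (must start by minute 126, minus 5-minute gap → minute 121). The tightest is minute 91, so Q must start by 91 − 50 = minute 41.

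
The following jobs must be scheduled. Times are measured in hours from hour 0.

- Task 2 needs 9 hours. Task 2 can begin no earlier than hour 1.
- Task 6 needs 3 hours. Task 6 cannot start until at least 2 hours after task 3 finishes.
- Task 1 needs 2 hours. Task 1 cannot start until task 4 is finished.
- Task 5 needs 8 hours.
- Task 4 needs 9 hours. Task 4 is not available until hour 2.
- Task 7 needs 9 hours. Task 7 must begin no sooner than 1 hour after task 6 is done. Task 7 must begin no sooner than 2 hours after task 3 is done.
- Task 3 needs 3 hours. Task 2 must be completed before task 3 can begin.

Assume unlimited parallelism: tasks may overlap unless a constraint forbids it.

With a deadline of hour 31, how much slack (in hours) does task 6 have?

Task 2 waits on its own release at hour 1, so it starts at hour 1 and finishes at 1 + 9 = hour 10.
Task 3 waits on task 2 (finishes hour 10), so it starts at hour 10 and finishes at 10 + 3 = hour 13.
After task 3 (finishes hour 13, plus 2-hour gap → hour 15), task 6 can start at hour 15 and finishes at hour 18.

Working backward from the deadline:
Task 7 must finish by hour 31; it takes 9 hours, so it must start by 31 − 9 = hour 22.
Task 6 has to be done before task 7 (must start by hour 22, minus 1-hour gap → hour 21). That means finishing by hour 21, i.e. starting by 21 − 3 = hour 18.
So task 6 can start as early as hour 15 and as late as hour 18, giving 18 − 15 = 3 hours of slack.

3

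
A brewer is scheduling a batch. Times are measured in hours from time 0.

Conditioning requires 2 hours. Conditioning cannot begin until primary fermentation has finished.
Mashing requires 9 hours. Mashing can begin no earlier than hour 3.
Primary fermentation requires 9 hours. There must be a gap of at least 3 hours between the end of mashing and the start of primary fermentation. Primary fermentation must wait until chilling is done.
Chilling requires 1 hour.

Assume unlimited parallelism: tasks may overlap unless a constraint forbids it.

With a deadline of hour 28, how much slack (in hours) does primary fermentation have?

Chilling has no prerequisites, so it starts at hour 0 and finishes at hour 1.
After its own release at hour 3, mashing can start at hour 3 and finishes at hour 12.
Primary fermentation cannot start until mashing (finishes hour 12, plus 3-hour gap → hour 15); chilling (finishes hour 1). The controlling bound is hour 15, so primary fermentation finishes at 15 + 9 = hour 24.

Working backward from the deadline:
Conditioning has no dependents, so it just needs to finish by hour 28. Starting by 28 − 2 = hour 26 achieves that.
Primary fermentation feeds into conditioning (must start by hour 26); so primary fermentation must finish by hour 26 and therefore start by hour 17.
So primary fermentation can start as early as hour 15 and as late as hour 17, giving 17 − 15 = 2 hours of slack.

2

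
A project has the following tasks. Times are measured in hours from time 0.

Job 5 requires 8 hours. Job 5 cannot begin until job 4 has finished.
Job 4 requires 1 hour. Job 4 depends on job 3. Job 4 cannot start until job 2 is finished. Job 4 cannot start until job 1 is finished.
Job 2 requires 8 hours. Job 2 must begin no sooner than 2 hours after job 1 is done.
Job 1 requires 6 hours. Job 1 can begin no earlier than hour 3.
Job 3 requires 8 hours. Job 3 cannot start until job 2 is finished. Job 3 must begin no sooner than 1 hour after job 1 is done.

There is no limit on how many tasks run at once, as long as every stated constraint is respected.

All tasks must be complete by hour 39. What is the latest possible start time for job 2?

Nothing follows job 5; the deadline of hour 39 is its only limit. It must start by 39 − 8 = hour 31.
Job 4 must finish before job 5 (must start by hour 31). With a 1-hour duration, job 4 must start by 31 − 1 = hour 30.
Job 3 feeds into job 4 (must start by hour 30); so job 3 must finish by hour 30 and therefore start by hour 22.
Job 2 has several dependents: job 3 (must start by hour 22); job 4 (must start by hour 30). The earliest of those limits is hour 22, so job 2 must start by 22 − 8 = hour 14.

14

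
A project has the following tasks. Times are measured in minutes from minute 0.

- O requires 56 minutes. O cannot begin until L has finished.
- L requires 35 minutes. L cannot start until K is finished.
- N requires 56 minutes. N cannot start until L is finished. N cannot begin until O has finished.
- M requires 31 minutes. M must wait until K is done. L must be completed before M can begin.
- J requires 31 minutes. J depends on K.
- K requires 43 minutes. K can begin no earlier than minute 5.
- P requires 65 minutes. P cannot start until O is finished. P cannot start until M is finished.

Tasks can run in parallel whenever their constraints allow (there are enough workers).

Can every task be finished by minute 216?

After its own release at minute 5, K can start at minute 5 and finishes at minute 48.
After K (finishes minute 48), L can start at minute 48 and finishes at minute 83.
After L (finishes minute 83), O can start at minute 83 and finishes at minute 139.
For N: L (finishes minute 83); O (finishes minute 139). Taking the maximum gives a start of minute 139, and it finishes at 139 + 56 = minute 195.
M needs all of K (finishes minute 48); L (finishes minute 83). That puts its earliest start at minute 83; it finishes at 83 + 31 = minute 114.
For P: O (finishes minute 139); M (finishes minute 114). Taking the maximum gives a start of minute 139, and it finishes at 139 + 65 = minute 204.
J cannot begin until K (finishes minute 48). It runs from minute 48 to 48 + 31 = minute 79.
Every task is finished by minute 204, which is no later than the deadline of 216, so the schedule is feasible.

Yes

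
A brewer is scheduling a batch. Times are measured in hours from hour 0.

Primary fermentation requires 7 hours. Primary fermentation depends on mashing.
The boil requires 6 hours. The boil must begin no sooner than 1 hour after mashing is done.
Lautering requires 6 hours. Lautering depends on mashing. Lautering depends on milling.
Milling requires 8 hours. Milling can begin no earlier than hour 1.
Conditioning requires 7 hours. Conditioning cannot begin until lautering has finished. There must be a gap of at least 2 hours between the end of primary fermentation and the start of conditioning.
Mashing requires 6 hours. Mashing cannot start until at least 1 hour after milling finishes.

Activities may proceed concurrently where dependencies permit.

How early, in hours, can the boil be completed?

23

Milling cannot begin until its own release at hour 1. It runs from hour 1 to 1 + 8 = hour 9.
Mashing cannot begin until milling (finishes hour 9, plus 1-hour gap → hour 10). It runs from hour 10 to 10 + 6 = hour 16.
The boil cannot begin until mashing (finishes hour 16, plus 1-hour gap → hour 17). It runs from hour 17 to 17 + 6 = hour 23.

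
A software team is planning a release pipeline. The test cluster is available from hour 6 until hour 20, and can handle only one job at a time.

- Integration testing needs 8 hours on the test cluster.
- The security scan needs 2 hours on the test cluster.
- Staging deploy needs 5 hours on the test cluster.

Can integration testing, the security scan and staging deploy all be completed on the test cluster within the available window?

The test cluster window is 20 − 6 = 14 hours.
Running back to back, the jobs need 8 + 2 + 5 = 15 hours on the test cluster.
Since 15 > 14, they cannot all fit.

No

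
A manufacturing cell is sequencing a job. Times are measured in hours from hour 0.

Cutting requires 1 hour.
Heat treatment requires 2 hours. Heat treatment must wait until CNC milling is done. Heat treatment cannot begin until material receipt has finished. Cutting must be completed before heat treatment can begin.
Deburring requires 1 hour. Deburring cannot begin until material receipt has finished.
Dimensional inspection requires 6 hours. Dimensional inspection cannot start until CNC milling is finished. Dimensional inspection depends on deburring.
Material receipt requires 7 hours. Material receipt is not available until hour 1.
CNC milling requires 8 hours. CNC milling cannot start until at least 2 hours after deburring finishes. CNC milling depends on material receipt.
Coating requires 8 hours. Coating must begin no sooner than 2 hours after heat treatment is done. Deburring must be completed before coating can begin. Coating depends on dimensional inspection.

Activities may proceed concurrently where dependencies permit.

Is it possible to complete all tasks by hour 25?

No

Cutting has no prerequisites, so it starts at hour 0 and finishes at hour 1.
Material receipt waits on its own release at hour 1, so it starts at hour 1 and finishes at 1 + 7 = hour 8.
Deburring waits on material receipt (finishes hour 8), so it starts at hour 8 and finishes at 8 + 1 = hour 9.
For CNC milling: deburring (finishes hour 9, plus 2-hour gap → hour 11); material receipt (finishes hour 8). Taking the maximum gives a start of hour 11, and it finishes at 11 + 8 = hour 19.
Dimensional inspection has to wait for CNC milling (finishes hour 19); deburring (finishes hour 9). The latest of these is hour 19, so dimensional inspection runs hour 19 to 19 + 6 = hour 25.
Heat treatment needs all of CNC milling (finishes hour 19); material receipt (finishes hour 8); cutting (finishes hour 1). That puts its earliest start at hour 19; it finishes at 19 + 2 = hour 21.
Coating has to wait for heat treatment (finishes hour 21, plus 2-hour gap → hour 23); deburring (finishes hour 9); dimensional inspection (finishes hour 25). The latest of these is hour 25, so coating runs hour 25 to 25 + 8 = hour 33.
The earliest everything can be done is hour 33, which is after the deadline of 25, so it is not possible.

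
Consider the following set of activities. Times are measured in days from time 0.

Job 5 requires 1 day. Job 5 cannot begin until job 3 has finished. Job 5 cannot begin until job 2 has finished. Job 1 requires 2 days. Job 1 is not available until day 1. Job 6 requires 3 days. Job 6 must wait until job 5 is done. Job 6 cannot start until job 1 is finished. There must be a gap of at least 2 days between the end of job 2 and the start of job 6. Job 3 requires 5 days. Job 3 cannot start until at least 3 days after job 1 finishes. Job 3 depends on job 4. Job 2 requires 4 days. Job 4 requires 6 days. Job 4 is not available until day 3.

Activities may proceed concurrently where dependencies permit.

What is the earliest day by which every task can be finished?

18

Job 4 waits on its own release at day 3, so it starts at day 3 and finishes at 3 + 6 = day 9.
Job 2 can start immediately at day 0; it finishes at day 4.
After its own release at day 1, job 1 can start at day 1 and finishes at day 3.
For job 3: job 1 (finishes day 3, plus 3-day gap → day 6); job 4 (finishes day 9). Taking the maximum gives a start of day 9, and it finishes at 9 + 5 = day 14.
Job 5 cannot start until job 3 (finishes day 14); job 2 (finishes day 4). The controlling bound is day 14, so job 5 finishes at 14 + 1 = day 15.
For job 6: job 5 (finishes day 15); job 1 (finishes day 3); job 2 (finishes day 4, plus 2-day gap → day 6). Taking the maximum gives a start of day 15, and it finishes at 15 + 3 = day 18.
All tasks are finished once the last one completes. Finish times: Job 1 at 3, Job 2 at 4, Job 3 at 14, Job 4 at 9, Job 5 at 15, Job 6 at 18. The latest is day 18.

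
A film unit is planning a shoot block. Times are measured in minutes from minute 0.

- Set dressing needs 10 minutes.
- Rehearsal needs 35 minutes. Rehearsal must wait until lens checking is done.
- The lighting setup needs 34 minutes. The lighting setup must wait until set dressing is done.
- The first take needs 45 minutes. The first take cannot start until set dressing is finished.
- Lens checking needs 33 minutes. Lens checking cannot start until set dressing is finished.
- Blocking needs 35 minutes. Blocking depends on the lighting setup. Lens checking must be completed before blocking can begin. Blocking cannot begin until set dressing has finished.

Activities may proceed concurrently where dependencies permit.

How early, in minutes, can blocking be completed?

Set dressing has no prerequisites, so it starts at minute 0 and finishes at minute 10.
Lens checking cannot begin until set dressing (finishes minute 10). It runs from minute 10 to 10 + 33 = minute 43.
After set dressing (finishes minute 10), the lighting setup can start at minute 10 and finishes at minute 44.
Blocking needs all of the lighting setup (finishes minute 44); lens checking (finishes minute 43); set dressing (finishes minute 10). That puts its earliest start at minute 44; it finishes at 44 + 35 = minute 79.

79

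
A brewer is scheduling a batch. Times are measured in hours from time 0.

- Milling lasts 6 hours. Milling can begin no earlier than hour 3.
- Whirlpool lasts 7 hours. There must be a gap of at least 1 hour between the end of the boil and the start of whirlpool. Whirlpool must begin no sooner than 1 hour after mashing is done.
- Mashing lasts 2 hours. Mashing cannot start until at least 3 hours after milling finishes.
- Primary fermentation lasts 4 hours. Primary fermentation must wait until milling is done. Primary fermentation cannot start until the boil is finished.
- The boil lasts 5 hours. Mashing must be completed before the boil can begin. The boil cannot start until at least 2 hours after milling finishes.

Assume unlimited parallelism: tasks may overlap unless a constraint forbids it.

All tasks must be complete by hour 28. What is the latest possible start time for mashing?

Whirlpool must finish by hour 28; it takes 7 hours, so it must start by 28 − 7 = hour 21.
Primary fermentation must finish by hour 28; it takes 4 hours, so it must start by 28 − 4 = hour 24.
For the boil: whirlpool (must start by hour 21, minus 1-hour gap → hour 20); primary fermentation (must start by hour 24). The most restrictive is hour 20; with a 5-hour duration, the boil must start by hour 15.
For mashing: the boil (must start by hour 15); whirlpool (must start by hour 21, minus 1-hour gap → hour 20). The most restrictive is hour 15; with a 2-hour duration, mashing must start by hour 13.

13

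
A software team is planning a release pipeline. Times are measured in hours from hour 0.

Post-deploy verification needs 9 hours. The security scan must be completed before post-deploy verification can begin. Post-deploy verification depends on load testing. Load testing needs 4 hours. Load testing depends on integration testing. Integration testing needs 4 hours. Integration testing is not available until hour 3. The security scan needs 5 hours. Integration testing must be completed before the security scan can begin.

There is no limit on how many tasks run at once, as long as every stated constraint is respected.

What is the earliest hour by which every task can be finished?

21

After its own release at hour 3, integration testing can start at hour 3 and finishes at hour 7.
Load testing cannot begin until integration testing (finishes hour 7). It runs from hour 7 to 7 + 4 = hour 11.
The security scan waits on integration testing (finishes hour 7), so it starts at hour 7 and finishes at 7 + 5 = hour 12.
Post-deploy verification cannot start until the security scan (finishes hour 12); load testing (finishes hour 11). The controlling bound is hour 12, so post-deploy verification finishes at 12 + 9 = hour 21.
All tasks are finished once the last one completes. Finish times: Integration testing at 7, The security scan at 12, Load testing at 11, Post-deploy verification at 21. The latest is hour 21.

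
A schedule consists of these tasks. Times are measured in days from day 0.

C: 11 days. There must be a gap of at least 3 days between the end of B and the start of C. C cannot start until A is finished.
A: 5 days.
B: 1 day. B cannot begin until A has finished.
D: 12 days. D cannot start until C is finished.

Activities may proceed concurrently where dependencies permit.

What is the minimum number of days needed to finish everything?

Nothing blocks A, so it runs from day 0 to day 5.
B waits on A (finishes day 5), so it starts at day 5 and finishes at 5 + 1 = day 6.
C cannot start until B (finishes day 6, plus 3-day gap → day 9); A (finishes day 5). The controlling bound is day 9, so C finishes at 9 + 11 = day 20.
D waits on C (finishes day 20), so it starts at day 20 and finishes at 20 + 12 = day 32.
All tasks are finished once the last one completes. Finish times: A at 5, B at 6, C at 20, D at 32. The latest is day 32.

32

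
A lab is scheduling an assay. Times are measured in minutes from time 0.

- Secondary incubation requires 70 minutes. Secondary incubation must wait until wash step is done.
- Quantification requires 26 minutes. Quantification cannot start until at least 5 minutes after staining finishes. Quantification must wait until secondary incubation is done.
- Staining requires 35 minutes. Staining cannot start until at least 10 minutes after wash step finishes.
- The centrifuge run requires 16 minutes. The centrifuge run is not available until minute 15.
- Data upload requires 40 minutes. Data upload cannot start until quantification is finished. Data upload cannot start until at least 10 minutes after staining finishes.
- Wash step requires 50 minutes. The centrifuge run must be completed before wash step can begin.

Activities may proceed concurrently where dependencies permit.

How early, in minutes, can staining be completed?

After its own release at minute 15, the centrifuge run can start at minute 15 and finishes at minute 31.
Wash step waits on the centrifuge run (finishes minute 31), so it starts at minute 31 and finishes at 31 + 50 = minute 81.
Staining cannot begin until wash step (finishes minute 81, plus 10-minute gap → minute 91). It runs from minute 91 to 91 + 35 = minute 126.

126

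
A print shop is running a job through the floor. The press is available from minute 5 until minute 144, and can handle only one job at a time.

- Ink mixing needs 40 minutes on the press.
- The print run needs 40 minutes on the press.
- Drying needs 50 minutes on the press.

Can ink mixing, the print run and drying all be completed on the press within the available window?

The press window is 144 − 5 = 139 minutes.
Running back to back, the jobs need 40 + 40 + 50 = 130 minutes on the press.
Since 130 ≤ 139, they fit within the window.

Yes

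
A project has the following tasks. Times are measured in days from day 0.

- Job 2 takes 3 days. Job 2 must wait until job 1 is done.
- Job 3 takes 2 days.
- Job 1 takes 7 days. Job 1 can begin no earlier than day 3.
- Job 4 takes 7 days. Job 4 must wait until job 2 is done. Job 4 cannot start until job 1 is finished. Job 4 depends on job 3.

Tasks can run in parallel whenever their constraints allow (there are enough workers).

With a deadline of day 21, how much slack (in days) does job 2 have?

1

Job 1 cannot begin until its own release at day 3. It runs from day 3 to 3 + 7 = day 10.
After job 1 (finishes day 10), job 2 can start at day 10 and finishes at day 13.

Working backward from the deadline:
Job 4 has no dependents, so it just needs to finish by day 21. Starting by 21 − 7 = day 14 achieves that.
Job 2 has to be done before job 4 (must start by day 14). That means finishing by day 14, i.e. starting by 14 − 3 = day 11.
So job 2 can start as early as day 10 and as late as day 11, giving 11 − 10 = 1 day of slack.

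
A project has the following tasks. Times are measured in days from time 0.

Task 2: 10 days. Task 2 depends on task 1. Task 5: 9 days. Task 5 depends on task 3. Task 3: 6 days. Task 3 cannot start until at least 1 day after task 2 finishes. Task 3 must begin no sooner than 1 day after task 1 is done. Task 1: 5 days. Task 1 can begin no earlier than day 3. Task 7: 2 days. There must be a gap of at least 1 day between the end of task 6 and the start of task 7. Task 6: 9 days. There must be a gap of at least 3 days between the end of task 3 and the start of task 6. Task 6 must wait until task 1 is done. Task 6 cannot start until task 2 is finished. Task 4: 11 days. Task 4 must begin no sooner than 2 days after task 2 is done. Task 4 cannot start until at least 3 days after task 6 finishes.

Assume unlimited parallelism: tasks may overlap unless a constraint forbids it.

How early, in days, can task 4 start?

After its own release at day 3, task 1 can start at day 3 and finishes at day 8.
After task 1 (finishes day 8), task 2 can start at day 8 and finishes at day 18.
Task 3 needs all of task 2 (finishes day 18, plus 1-day gap → day 19); task 1 (finishes day 8, plus 1-day gap → day 9). That puts its earliest start at day 19; it finishes at 19 + 6 = day 25.
Task 6 has to wait for task 3 (finishes day 25, plus 3-day gap → day 28); task 1 (finishes day 8); task 2 (finishes day 18). The latest of these is day 28, so task 6 runs day 28 to 28 + 9 = day 37.
Task 4 waits on task 2 (finishes day 18, plus 2-day gap → day 20); task 6 (finishes day 37, plus 3-day gap → day 40). The latest of these is day 40, which is the earliest task 4 can start.

40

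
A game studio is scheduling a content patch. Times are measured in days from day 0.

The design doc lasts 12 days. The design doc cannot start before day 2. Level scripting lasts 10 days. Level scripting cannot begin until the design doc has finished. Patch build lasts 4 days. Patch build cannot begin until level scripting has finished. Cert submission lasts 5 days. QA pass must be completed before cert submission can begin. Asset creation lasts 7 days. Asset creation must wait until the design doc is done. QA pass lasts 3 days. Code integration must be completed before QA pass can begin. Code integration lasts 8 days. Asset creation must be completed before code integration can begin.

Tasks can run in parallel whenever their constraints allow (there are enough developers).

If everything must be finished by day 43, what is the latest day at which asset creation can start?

20

Nothing follows cert submission; the deadline of day 43 is its only limit. It must start by 43 − 5 = day 38.
QA pass must finish before cert submission (must start by day 38). With a 3-day duration, QA pass must start by 38 − 3 = day 35.
Code integration feeds into QA pass (must start by day 35); so code integration must finish by day 35 and therefore start by day 27.
Asset creation feeds into code integration (must start by day 27); so asset creation must finish by day 27 and therefore start by day 20.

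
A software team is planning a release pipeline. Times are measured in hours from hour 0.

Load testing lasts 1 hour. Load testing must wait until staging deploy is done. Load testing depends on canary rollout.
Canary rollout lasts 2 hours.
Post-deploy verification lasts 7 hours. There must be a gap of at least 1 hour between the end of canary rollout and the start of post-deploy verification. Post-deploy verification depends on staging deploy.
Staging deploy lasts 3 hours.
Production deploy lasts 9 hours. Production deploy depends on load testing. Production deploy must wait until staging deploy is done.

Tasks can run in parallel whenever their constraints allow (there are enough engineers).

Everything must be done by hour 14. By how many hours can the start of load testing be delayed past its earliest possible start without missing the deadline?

1

Canary rollout has no prerequisites, so it starts at hour 0 and finishes at hour 2.
Staging deploy has no prerequisites, so it starts at hour 0 and finishes at hour 3.
Load testing cannot start until staging deploy (finishes hour 3); canary rollout (finishes hour 2). The controlling bound is hour 3, so load testing finishes at 3 + 1 = hour 4.

Working backward from the deadline:
Nothing follows production deploy; the deadline of hour 14 is its only limit. It must start by 14 − 9 = hour 5.
Since production deploy (must start by hour 5) depends on it, load testing must finish by hour 5. Backing off its 1-hour duration gives a latest start of hour 4.
So load testing can start as early as hour 3 and as late as hour 4, giving 4 − 3 = 1 hour of slack.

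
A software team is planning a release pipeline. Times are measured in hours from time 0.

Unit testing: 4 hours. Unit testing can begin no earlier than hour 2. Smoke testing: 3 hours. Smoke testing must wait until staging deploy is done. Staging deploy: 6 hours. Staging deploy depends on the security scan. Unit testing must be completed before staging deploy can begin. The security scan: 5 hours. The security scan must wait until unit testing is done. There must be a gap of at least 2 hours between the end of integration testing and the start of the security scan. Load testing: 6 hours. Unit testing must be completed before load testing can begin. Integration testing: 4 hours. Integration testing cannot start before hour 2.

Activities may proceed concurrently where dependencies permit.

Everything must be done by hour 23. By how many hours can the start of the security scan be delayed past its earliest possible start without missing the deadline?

After its own release at hour 2, integration testing can start at hour 2 and finishes at hour 6.
Unit testing cannot begin until its own release at hour 2. It runs from hour 2 to 2 + 4 = hour 6.
The security scan has to wait for unit testing (finishes hour 6); integration testing (finishes hour 6, plus 2-hour gap → hour 8). The latest of these is hour 8, so the security scan runs hour 8 to 8 + 5 = hour 13.

Working backward from the deadline:
To finish by hour 23, smoke testing (duration 3) must start no later than hour 20.
Staging deploy feeds into smoke testing (must start by hour 20); so staging deploy must finish by hour 20 and therefore start by hour 14.
The security scan feeds into staging deploy (must start by hour 14); so the security scan must finish by hour 14 and therefore start by hour 9.
So the security scan can start as early as hour 8 and as late as hour 9, giving 9 − 8 = 1 hour of slack.

1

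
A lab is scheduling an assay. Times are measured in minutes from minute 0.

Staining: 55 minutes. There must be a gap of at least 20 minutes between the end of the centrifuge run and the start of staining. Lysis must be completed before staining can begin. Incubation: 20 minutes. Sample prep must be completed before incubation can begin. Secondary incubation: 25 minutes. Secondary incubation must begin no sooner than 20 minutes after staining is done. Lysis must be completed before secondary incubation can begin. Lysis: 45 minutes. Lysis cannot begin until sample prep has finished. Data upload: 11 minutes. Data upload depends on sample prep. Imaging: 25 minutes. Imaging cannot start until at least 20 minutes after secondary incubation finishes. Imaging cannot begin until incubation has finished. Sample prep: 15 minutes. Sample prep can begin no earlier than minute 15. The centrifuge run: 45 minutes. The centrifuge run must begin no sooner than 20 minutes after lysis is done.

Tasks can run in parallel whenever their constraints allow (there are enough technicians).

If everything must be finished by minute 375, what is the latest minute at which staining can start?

230

To finish by minute 375, imaging (duration 25) must start no later than minute 350.
Secondary incubation feeds into imaging (must start by minute 350, minus 20-minute gap → minute 330); so secondary incubation must finish by minute 330 and therefore start by minute 305.
Staining has to be done before secondary incubation (must start by minute 305, minus 20-minute gap → minute 285). That means finishing by minute 285, i.e. starting by 285 − 55 = minute 230.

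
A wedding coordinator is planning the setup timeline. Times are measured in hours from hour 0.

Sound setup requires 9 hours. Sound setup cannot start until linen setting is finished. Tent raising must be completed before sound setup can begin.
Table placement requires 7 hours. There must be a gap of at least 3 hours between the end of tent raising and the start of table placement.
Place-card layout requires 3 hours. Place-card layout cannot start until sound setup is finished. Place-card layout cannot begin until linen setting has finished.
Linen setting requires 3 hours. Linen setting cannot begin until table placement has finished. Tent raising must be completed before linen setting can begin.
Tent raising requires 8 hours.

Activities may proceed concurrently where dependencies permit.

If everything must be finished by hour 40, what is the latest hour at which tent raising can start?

Place-card layout has no dependents, so it just needs to finish by hour 40. Starting by 40 − 3 = hour 37 achieves that.
Sound setup has to be done before place-card layout (must start by hour 37). That means finishing by hour 37, i.e. starting by 37 − 9 = hour 28.
Linen setting must finish in time for sound setup (must start by hour 28); place-card layout (must start by hour 37). The tightest is hour 28, so linen setting must start by 28 − 3 = hour 25.
Table placement has to be done before linen setting (must start by hour 25). That means finishing by hour 25, i.e. starting by 25 − 7 = hour 18.
For tent raising: table placement (must start by hour 18, minus 3-hour gap → hour 15); linen setting (must start by hour 25); sound setup (must start by hour 28). The most restrictive is hour 15; with an 8-hour duration, tent raising must start by hour 7.

7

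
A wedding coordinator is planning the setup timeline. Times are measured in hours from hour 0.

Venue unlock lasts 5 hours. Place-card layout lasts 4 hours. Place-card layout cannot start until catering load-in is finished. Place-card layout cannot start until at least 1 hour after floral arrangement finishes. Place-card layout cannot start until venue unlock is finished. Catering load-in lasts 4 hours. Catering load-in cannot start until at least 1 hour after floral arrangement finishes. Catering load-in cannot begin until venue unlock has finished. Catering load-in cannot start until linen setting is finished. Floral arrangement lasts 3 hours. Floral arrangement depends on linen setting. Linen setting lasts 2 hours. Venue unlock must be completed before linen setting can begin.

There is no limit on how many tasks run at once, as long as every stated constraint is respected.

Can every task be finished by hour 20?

Yes

Venue unlock can start immediately at hour 0; it finishes at hour 5.
Linen setting cannot begin until venue unlock (finishes hour 5). It runs from hour 5 to 5 + 2 = hour 7.
Floral arrangement cannot begin until linen setting (finishes hour 7). It runs from hour 7 to 7 + 3 = hour 10.
Catering load-in has to wait for floral arrangement (finishes hour 10, plus 1-hour gap → hour 11); venue unlock (finishes hour 5); linen setting (finishes hour 7). The latest of these is hour 11, so catering load-in runs hour 11 to 11 + 4 = hour 15.
Place-card layout needs all of catering load-in (finishes hour 15); floral arrangement (finishes hour 10, plus 1-hour gap → hour 11); venue unlock (finishes hour 5). That puts its earliest start at hour 15; it finishes at 15 + 4 = hour 19.
Every task is finished by hour 19, which is no later than the deadline of 20, so the schedule is feasible.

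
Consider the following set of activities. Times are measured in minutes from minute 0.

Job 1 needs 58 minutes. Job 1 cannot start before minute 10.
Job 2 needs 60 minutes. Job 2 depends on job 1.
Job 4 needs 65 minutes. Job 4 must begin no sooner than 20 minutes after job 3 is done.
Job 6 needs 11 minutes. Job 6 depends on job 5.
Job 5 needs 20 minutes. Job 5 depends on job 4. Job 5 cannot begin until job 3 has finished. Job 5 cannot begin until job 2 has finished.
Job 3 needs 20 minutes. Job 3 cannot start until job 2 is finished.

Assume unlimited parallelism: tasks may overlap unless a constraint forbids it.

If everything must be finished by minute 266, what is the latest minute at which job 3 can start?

Job 6 has no dependents, so it just needs to finish by minute 266. Starting by 266 − 11 = minute 255 achieves that.
Job 5 has to be done before job 6 (must start by minute 255). That means finishing by minute 255, i.e. starting by 255 − 20 = minute 235.
Job 4 must finish before job 5 (must start by minute 235). With a 65-minute duration, job 4 must start by 235 − 65 = minute 170.
Job 3 feeds job 4 (must start by minute 170, minus 20-minute gap → minute 150); job 5 (must start by minute 235). Taking the minimum, job 3 must finish by minute 150 and start by 150 − 20 = minute 130.

130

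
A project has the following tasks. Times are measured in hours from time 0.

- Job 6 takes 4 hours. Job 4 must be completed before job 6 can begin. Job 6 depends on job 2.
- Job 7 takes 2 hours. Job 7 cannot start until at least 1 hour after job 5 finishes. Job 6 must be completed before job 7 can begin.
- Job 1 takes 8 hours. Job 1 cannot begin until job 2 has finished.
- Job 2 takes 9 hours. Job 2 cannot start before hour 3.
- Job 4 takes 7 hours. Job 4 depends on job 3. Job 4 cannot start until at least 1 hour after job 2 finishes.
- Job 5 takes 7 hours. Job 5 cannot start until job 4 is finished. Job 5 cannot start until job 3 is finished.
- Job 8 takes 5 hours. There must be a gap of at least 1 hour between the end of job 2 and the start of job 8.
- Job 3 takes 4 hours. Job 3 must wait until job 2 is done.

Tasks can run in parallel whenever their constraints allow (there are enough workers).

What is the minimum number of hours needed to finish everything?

33

Job 2 waits on its own release at hour 3, so it starts at hour 3 and finishes at 3 + 9 = hour 12.
Job 8 waits on job 2 (finishes hour 12, plus 1-hour gap → hour 13), so it starts at hour 13 and finishes at 13 + 5 = hour 18.
Job 3 waits on job 2 (finishes hour 12), so it starts at hour 12 and finishes at 12 + 4 = hour 16.
For job 4: job 3 (finishes hour 16); job 2 (finishes hour 12, plus 1-hour gap → hour 13). Taking the maximum gives a start of hour 16, and it finishes at 16 + 7 = hour 23.
Job 6 cannot start until job 4 (finishes hour 23); job 2 (finishes hour 12). The controlling bound is hour 23, so job 6 finishes at 23 + 4 = hour 27.
For job 5: job 4 (finishes hour 23); job 3 (finishes hour 16). Taking the maximum gives a start of hour 23, and it finishes at 23 + 7 = hour 30.
Job 7 cannot start until job 5 (finishes hour 30, plus 1-hour gap → hour 31); job 6 (finishes hour 27). The controlling bound is hour 31, so job 7 finishes at 31 + 2 = hour 33.
Job 1 cannot begin until job 2 (finishes hour 12). It runs from hour 12 to 12 + 8 = hour 20.
All tasks are finished once the last one completes. Finish times: Job 1 at 20, Job 2 at 12, Job 3 at 16, Job 4 at 23, Job 5 at 30, Job 6 at 27, Job 7 at 33, Job 8 at 18. The latest is hour 33.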